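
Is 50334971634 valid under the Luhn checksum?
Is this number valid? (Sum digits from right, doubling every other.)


Luhn sum = 52
52 mod 10 = 2

Invalid (Luhn sum mod 10 = 2)


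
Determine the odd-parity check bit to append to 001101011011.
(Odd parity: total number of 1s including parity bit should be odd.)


Number of 1s in data: 7
Parity bit: 0

0


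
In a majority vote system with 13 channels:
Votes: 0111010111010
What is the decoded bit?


Ones: 8 out of 13
Threshold: 7

1 (8/13 voted 1)


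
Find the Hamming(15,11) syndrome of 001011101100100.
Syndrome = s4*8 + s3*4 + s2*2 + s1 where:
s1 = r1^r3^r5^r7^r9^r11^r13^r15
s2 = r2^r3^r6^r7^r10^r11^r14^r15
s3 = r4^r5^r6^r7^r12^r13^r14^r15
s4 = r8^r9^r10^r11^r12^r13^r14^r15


s1=1, s2=0, s3=0, s4=1

Syndrome = 9 (error at position 9)


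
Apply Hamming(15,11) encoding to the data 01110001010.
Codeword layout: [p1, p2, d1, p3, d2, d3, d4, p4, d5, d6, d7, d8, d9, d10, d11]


Parity bits: p1=0, p2=1, p3=1, p4=0

010111100001010


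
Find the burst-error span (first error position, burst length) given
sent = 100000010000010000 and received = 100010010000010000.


XOR: 000010000000000000

Burst at position 4, length 1


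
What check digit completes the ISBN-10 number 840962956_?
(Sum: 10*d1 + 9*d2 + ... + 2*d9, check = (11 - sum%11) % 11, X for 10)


Weighted sum: 288
288 mod 11 = 2

Check digit: 9


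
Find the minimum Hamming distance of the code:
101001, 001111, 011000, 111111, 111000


Comparing all pairs, minimum distance: 1
Can detect 0 errors, correct 0 errors

1


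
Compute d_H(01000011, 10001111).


XOR: 11001100
Count of 1s: 4

4


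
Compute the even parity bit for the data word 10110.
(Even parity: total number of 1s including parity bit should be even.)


Number of 1s in data: 3
Parity bit: 1

1


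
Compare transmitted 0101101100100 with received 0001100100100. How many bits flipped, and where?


XOR: 0100001000000

2 error(s) at position(s): 1, 6


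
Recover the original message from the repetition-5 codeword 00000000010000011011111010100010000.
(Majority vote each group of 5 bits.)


Groups: 00000, 00001, 00000, 11011, 11101, 01000, 10000
Majority votes: 0001100

0001100


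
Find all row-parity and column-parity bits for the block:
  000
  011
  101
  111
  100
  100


Row parities: 000111
Column parities: 001

Row P: 000111, Col P: 001, Corner: 1


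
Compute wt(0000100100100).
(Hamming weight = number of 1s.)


Counting 1s in 0000100100100

3


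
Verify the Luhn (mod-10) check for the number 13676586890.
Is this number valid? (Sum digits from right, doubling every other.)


Luhn sum = 53
53 mod 10 = 3

Invalid (Luhn sum mod 10 = 3)


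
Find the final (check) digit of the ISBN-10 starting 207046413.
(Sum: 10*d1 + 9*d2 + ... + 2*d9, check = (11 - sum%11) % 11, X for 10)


Weighted sum: 155
155 mod 11 = 1

Check digit: X


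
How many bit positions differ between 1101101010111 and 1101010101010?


XOR: 0000111111101
Count of 1s: 8

8


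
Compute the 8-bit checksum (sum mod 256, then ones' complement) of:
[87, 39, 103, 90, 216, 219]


Sum = 754 mod 256 = 242
Complement = 13

13


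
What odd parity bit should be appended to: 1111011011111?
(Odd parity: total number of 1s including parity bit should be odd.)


Number of 1s in data: 11
Parity bit: 0

0


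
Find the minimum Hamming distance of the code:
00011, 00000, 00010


Comparing all pairs, minimum distance: 1
Can detect 0 errors, correct 0 errors

1


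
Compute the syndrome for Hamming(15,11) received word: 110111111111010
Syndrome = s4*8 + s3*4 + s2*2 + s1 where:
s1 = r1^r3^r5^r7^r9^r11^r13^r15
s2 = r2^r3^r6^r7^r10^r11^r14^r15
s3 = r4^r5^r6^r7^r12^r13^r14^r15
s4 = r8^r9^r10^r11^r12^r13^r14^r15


s1=1, s2=0, s3=0, s4=0

Syndrome = 1 (error at position 1)


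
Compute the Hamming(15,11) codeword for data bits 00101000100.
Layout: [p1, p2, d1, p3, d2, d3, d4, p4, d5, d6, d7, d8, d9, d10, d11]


Parity bits: p1=0, p2=1, p3=0, p4=0

010001001000100


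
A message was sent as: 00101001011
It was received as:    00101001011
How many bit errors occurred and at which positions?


XOR: 00000000000

0 errors (received matches sent)


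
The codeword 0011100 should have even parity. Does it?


Number of 1s: 3

No, parity error (3 ones)


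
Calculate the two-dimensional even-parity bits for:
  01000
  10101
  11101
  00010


Row parities: 1101
Column parities: 00010

Row P: 1101, Col P: 00010, Corner: 1


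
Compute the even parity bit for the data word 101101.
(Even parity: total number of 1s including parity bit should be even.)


Number of 1s in data: 4
Parity bit: 0

0


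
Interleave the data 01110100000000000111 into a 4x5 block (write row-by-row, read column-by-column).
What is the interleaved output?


Matrix:
  01110
  10000
  00000
  00111
Read columns: 01001000100110010001

01001000100110010001


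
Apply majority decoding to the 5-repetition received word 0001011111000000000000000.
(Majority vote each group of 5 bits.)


Groups: 00010, 11111, 00000, 00000, 00000
Majority votes: 01000

01000


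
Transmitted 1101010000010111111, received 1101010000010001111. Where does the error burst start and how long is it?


XOR: 0000000000000110000

Burst at position 13, length 2


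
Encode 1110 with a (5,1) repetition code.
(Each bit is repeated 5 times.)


Each bit -> 5 copies

11111111111111100000


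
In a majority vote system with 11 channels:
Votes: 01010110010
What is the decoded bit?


Ones: 5 out of 11
Threshold: 6

0 (5/11 voted 1)


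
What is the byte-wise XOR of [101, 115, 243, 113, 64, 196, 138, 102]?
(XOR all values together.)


XOR chain: 101 ^ 115 ^ 243 ^ 113 ^ 64 ^ 196 ^ 138 ^ 102 = 252

252


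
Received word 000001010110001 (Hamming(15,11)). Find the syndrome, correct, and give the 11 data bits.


Syndrome = 0: no error detected

Data: 00100110001 (no errors)


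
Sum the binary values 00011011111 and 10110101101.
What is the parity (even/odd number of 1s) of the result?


00011011111 = 223
10110101101 = 1453
Sum = 1676 = 11010001100
1s count = 5

odd parity (5 ones in 11010001100)


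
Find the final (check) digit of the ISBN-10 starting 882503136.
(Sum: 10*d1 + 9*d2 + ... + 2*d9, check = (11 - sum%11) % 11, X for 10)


Weighted sum: 243
243 mod 11 = 1

Check digit: X


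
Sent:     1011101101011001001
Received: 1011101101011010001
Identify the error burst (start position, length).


XOR: 0000000000000011000

Burst at position 14, length 2


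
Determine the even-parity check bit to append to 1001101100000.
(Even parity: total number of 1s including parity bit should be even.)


Number of 1s in data: 5
Parity bit: 1

1


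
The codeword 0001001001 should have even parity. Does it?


Number of 1s: 3

No, parity error (3 ones)


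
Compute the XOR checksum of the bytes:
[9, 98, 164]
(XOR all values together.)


XOR chain: 9 ^ 98 ^ 164 = 207

207


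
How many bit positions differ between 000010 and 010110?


XOR: 010100
Count of 1s: 2

2


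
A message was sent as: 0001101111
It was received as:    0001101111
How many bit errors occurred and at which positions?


XOR: 0000000000

0 errors (received matches sent)


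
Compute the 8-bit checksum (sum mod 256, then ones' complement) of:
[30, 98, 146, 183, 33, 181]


Sum = 671 mod 256 = 159
Complement = 96

96


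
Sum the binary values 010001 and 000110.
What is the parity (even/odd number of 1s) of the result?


010001 = 17
000110 = 6
Sum = 23 = 10111
1s count = 4

even parity (4 ones in 10111)


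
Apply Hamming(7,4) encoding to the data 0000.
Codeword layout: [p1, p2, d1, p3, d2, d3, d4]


Parity bits: p1=0, p2=0, p3=0

0000000


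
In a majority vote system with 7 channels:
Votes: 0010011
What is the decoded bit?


Ones: 3 out of 7
Threshold: 4

0 (3/7 voted 1)


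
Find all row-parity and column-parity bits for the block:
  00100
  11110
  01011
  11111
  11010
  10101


Row parities: 101111
Column parities: 00001

Row P: 101111, Col P: 00001, Corner: 1


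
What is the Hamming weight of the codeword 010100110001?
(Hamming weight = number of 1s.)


Counting 1s in 010100110001

5


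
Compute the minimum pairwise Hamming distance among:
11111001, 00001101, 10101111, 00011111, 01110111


Comparing all pairs, minimum distance: 2
Can detect 1 errors, correct 0 errors

2


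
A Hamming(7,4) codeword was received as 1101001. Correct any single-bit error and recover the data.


Syndrome = 0: no error detected

Data: 0001 (no errors)


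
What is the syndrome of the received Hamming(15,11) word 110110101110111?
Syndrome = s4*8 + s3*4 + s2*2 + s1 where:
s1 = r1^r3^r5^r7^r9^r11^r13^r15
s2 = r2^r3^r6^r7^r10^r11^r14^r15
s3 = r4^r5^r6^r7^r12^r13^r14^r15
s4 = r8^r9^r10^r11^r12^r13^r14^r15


s1=1, s2=0, s3=0, s4=0

Syndrome = 1 (error at position 1)


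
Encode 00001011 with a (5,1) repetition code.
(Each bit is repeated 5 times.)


Each bit -> 5 copies

0000000000000000000011111000001111111111


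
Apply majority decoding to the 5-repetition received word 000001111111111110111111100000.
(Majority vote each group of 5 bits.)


Groups: 00000, 11111, 11111, 11011, 11111, 00000
Majority votes: 011110

011110


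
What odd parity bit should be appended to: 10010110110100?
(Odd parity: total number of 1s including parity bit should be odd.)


Number of 1s in data: 7
Parity bit: 0

0


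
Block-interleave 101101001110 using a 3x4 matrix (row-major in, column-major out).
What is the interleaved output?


Matrix:
  1011
  0100
  1110
Read columns: 101011101100

101011101100


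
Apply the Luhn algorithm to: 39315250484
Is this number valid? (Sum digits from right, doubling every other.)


Luhn sum = 46
46 mod 10 = 6

Invalid (Luhn sum mod 10 = 6)


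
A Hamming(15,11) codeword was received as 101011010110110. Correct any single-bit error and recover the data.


Syndrome = 11: error at position 11

Data: 11100100110 (corrected bit 11)


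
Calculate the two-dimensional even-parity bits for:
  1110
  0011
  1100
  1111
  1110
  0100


Row parities: 100011
Column parities: 0100

Row P: 100011, Col P: 0100, Corner: 1


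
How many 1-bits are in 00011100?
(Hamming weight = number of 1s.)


Counting 1s in 00011100

3


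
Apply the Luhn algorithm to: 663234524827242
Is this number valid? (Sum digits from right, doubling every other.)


Luhn sum = 66
66 mod 10 = 6

Invalid (Luhn sum mod 10 = 6)


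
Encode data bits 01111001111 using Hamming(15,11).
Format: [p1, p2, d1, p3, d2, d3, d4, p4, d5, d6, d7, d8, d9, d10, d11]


Parity bits: p1=1, p2=0, p3=1, p4=1

100111111001111


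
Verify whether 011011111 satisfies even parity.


Number of 1s: 7

No, parity error (7 ones)


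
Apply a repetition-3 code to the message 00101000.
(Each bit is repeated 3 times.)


Each bit -> 3 copies

000000111000111000000000


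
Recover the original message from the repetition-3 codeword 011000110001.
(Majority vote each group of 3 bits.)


Groups: 011, 000, 110, 001
Majority votes: 1010

1010


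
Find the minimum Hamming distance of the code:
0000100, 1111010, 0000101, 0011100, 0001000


Comparing all pairs, minimum distance: 1
Can detect 0 errors, correct 0 errors

1


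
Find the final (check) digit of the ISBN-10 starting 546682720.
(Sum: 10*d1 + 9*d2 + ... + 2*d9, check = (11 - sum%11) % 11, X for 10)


Weighted sum: 268
268 mod 11 = 4

Check digit: 7


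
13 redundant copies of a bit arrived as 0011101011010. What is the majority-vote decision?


Ones: 7 out of 13
Threshold: 7

1 (7/13 voted 1)


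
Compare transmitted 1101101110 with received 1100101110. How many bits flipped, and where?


XOR: 0001000000

1 error(s) at position(s): 3


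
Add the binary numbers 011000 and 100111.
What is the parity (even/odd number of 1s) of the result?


011000 = 24
100111 = 39
Sum = 63 = 111111
1s count = 6

even parity (6 ones in 111111)


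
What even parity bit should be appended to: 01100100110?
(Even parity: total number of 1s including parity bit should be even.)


Number of 1s in data: 5
Parity bit: 1

1


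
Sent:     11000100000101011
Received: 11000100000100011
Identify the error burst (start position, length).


XOR: 00000000000001000

Burst at position 13, length 1


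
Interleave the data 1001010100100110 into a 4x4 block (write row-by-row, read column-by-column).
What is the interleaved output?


Matrix:
  1001
  0101
  0010
  0110
Read columns: 1000010100111100

1000010100111100


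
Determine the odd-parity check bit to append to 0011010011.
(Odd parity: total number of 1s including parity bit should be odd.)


Number of 1s in data: 5
Parity bit: 0

0


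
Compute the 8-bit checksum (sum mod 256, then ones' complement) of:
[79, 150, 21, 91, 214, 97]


Sum = 652 mod 256 = 140
Complement = 115

115


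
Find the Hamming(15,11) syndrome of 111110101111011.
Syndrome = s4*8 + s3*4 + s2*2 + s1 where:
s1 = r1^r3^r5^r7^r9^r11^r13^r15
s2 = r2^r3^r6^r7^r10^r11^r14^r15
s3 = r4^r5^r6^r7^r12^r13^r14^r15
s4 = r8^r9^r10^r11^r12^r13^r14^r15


s1=1, s2=1, s3=0, s4=0

Syndrome = 3 (error at position 3)


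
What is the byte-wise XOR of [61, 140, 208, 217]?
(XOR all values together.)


XOR chain: 61 ^ 140 ^ 208 ^ 217 = 184

184


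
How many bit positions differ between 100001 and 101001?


XOR: 001000
Count of 1s: 1

1


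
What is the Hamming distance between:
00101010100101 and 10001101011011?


XOR: 10100111111110
Count of 1s: 10

10


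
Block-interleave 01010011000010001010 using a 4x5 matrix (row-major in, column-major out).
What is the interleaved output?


Matrix:
  01010
  01100
  00100
  01010
Read columns: 00001101011010010000

00001101011010010000


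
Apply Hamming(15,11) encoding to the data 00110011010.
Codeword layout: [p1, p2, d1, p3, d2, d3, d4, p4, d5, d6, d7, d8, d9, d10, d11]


Parity bits: p1=0, p2=0, p3=0, p4=1

000001110011010


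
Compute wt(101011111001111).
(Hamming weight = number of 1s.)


Counting 1s in 101011111001111

11


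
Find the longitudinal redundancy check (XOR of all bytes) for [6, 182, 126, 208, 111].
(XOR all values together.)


XOR chain: 6 ^ 182 ^ 126 ^ 208 ^ 111 = 113

113


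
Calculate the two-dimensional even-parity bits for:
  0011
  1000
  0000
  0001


Row parities: 0101
Column parities: 1010

Row P: 0101, Col P: 1010, Corner: 0


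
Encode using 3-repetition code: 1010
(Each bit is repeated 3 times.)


Each bit -> 3 copies

111000111000


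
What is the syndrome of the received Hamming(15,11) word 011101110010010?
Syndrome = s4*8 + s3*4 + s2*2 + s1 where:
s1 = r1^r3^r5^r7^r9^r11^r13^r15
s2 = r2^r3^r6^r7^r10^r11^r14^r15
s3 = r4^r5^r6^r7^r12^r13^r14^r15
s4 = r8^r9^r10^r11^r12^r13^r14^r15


s1=1, s2=0, s3=0, s4=1

Syndrome = 9 (error at position 9)


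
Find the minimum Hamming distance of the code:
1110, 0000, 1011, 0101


Comparing all pairs, minimum distance: 2
Can detect 1 errors, correct 0 errors

2


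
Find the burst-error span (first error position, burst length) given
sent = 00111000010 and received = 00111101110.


XOR: 00000101100

Burst at position 5, length 4


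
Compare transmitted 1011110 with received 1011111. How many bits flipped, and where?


XOR: 0000001

1 error(s) at position(s): 6


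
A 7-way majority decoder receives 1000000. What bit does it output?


Ones: 1 out of 7
Threshold: 4

0 (1/7 voted 1)


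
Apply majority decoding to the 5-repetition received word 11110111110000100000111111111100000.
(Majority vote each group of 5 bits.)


Groups: 11110, 11111, 00001, 00000, 11111, 11111, 00000
Majority votes: 1100110

1100110


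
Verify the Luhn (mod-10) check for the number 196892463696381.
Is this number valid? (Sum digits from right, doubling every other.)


Luhn sum = 72
72 mod 10 = 2

Invalid (Luhn sum mod 10 = 2)


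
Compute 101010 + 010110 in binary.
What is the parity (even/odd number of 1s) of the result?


101010 = 42
010110 = 22
Sum = 64 = 1000000
1s count = 1

odd parity (1 ones in 1000000)


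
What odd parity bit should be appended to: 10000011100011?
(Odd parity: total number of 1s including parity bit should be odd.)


Number of 1s in data: 6
Parity bit: 1

1


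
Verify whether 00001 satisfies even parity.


Number of 1s: 1

No, parity error (1 ones)


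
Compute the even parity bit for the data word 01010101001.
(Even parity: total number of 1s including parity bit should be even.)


Number of 1s in data: 5
Parity bit: 1

1


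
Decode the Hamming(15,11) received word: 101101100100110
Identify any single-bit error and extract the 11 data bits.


Syndrome = 14: error at position 14

Data: 10110100100 (corrected bit 14)


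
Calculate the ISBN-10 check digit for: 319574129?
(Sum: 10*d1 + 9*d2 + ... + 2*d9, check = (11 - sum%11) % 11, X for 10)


Weighted sum: 236
236 mod 11 = 5

Check digit: 6


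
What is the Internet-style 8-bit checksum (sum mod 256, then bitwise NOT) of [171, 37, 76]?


Sum = 284 mod 256 = 28
Complement = 227

227


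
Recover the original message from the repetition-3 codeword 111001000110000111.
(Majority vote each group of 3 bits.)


Groups: 111, 001, 000, 110, 000, 111
Majority votes: 100101

100101


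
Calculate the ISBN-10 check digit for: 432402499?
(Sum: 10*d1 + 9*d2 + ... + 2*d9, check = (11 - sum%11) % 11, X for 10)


Weighted sum: 182
182 mod 11 = 6

Check digit: 5


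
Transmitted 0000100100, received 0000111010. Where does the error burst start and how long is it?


XOR: 0000011110

Burst at position 5, length 4


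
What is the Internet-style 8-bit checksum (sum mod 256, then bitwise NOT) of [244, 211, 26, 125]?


Sum = 606 mod 256 = 94
Complement = 161

161


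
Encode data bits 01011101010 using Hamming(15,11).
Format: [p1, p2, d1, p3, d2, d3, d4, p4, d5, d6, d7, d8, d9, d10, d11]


Parity bits: p1=1, p2=1, p3=0, p4=0

110010101101010


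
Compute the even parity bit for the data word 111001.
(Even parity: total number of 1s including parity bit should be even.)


Number of 1s in data: 4
Parity bit: 0

0


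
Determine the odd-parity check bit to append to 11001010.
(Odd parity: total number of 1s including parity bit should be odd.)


Number of 1s in data: 4
Parity bit: 1

1


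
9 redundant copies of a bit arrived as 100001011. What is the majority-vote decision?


Ones: 4 out of 9
Threshold: 5

0 (4/9 voted 1)


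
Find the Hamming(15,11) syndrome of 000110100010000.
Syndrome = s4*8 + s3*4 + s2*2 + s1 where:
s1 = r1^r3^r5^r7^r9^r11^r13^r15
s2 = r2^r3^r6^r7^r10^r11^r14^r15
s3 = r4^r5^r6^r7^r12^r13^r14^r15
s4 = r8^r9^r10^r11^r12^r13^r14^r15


s1=1, s2=0, s3=1, s4=1

Syndrome = 13 (error at position 13)


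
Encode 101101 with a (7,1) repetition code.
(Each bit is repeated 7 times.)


Each bit -> 7 copies

111111100000001111111111111100000001111111


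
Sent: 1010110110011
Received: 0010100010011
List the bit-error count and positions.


XOR: 1000010100000

3 error(s) at position(s): 0, 5, 7


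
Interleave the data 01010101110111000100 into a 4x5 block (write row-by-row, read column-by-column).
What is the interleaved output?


Matrix:
  01010
  10111
  01110
  00100
Read columns: 01001010011111100100

01001010011111100100


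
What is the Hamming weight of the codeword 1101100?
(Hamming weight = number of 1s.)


Counting 1s in 1101100

4


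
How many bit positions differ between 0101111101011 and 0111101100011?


XOR: 0010010001000
Count of 1s: 3

3


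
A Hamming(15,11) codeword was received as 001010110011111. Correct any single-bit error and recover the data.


Syndrome = 2: error at position 2

Data: 11010011111 (corrected bit 2)


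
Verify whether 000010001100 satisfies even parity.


Number of 1s: 3

No, parity error (3 ones)


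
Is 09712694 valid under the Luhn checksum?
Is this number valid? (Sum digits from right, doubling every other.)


Luhn sum = 38
38 mod 10 = 8

Invalid (Luhn sum mod 10 = 8)


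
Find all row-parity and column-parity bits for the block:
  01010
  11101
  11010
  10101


Row parities: 0011
Column parities: 11000

Row P: 0011, Col P: 11000, Corner: 0


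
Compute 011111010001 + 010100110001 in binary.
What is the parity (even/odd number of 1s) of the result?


011111010001 = 2001
010100110001 = 1329
Sum = 3330 = 110100000010
1s count = 4

even parity (4 ones in 110100000010)


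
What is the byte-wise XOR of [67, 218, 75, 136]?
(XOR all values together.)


XOR chain: 67 ^ 218 ^ 75 ^ 136 = 90

90


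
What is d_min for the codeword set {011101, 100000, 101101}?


Comparing all pairs, minimum distance: 2
Can detect 1 errors, correct 0 errors

2


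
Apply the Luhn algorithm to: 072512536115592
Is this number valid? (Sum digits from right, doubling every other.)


Luhn sum = 50
50 mod 10 = 0

Valid (Luhn sum mod 10 = 0)


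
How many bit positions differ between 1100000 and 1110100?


XOR: 0010100
Count of 1s: 2

2


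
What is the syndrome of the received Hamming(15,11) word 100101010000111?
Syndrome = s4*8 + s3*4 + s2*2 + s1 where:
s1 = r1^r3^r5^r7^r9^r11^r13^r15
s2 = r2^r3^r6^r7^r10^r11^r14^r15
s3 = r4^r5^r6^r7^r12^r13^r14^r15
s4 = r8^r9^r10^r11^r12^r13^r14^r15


s1=1, s2=1, s3=1, s4=0

Syndrome = 7 (error at position 7)


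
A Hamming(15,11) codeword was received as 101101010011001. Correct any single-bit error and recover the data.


Syndrome = 0: no error detected

Data: 10100011001 (no errors)


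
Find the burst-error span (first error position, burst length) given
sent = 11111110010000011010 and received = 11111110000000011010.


XOR: 00000000010000000000

Burst at position 9, length 1


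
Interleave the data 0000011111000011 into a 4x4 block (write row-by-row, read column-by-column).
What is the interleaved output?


Matrix:
  0000
  0111
  1100
  0011
Read columns: 0010011001010101

0010011001010101


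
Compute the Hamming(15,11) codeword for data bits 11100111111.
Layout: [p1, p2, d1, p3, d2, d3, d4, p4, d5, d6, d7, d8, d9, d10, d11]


Parity bits: p1=1, p2=0, p3=0, p4=0

101011000111111


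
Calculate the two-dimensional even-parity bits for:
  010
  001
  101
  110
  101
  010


Row parities: 110001
Column parities: 111

Row P: 110001, Col P: 111, Corner: 1


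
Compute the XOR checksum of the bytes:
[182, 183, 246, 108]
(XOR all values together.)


XOR chain: 182 ^ 183 ^ 246 ^ 108 = 155

155


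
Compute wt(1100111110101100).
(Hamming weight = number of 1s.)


Counting 1s in 1100111110101100

10


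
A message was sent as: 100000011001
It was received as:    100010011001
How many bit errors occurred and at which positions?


XOR: 000010000000

1 error(s) at position(s): 4


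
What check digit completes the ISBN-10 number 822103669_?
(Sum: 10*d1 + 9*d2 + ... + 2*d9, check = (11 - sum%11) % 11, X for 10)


Weighted sum: 196
196 mod 11 = 9

Check digit: 2


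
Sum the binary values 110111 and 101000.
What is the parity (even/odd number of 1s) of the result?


110111 = 55
101000 = 40
Sum = 95 = 1011111
1s count = 6

even parity (6 ones in 1011111)


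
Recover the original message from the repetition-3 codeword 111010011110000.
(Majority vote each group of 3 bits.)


Groups: 111, 010, 011, 110, 000
Majority votes: 10110

10110


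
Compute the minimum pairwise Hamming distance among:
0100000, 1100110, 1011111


Comparing all pairs, minimum distance: 3
Can detect 2 errors, correct 1 errors

3


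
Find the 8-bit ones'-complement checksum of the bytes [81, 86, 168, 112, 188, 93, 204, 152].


Sum = 1084 mod 256 = 60
Complement = 195

195


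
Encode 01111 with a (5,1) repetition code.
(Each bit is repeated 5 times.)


Each bit -> 5 copies

0000011111111111111111111


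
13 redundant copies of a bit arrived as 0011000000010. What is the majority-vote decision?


Ones: 3 out of 13
Threshold: 7

0 (3/13 voted 1)


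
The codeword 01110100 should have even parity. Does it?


Number of 1s: 4

Yes, parity is correct (4 ones)


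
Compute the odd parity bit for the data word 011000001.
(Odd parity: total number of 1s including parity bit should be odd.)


Number of 1s in data: 3
Parity bit: 0

0


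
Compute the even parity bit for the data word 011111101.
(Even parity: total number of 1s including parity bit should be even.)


Number of 1s in data: 7
Parity bit: 1

1


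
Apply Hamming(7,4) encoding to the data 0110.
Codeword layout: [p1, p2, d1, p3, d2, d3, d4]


Parity bits: p1=1, p2=1, p3=0

1100110


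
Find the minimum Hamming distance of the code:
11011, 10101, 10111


Comparing all pairs, minimum distance: 1
Can detect 0 errors, correct 0 errors

1


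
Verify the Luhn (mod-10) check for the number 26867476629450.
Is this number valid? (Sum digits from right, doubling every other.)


Luhn sum = 62
62 mod 10 = 2

Invalid (Luhn sum mod 10 = 2)


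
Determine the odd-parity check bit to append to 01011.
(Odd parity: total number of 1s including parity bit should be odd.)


Number of 1s in data: 3
Parity bit: 0

0


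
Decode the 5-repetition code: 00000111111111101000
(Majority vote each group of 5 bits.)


Groups: 00000, 11111, 11111, 01000
Majority votes: 0110

0110


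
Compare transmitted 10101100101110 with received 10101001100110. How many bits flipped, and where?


XOR: 00000101001000

3 error(s) at position(s): 5, 7, 10


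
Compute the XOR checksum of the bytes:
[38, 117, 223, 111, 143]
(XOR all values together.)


XOR chain: 38 ^ 117 ^ 223 ^ 111 ^ 143 = 108

108


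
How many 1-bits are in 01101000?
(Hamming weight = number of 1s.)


Counting 1s in 01101000

3


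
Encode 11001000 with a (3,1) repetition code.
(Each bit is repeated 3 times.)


Each bit -> 3 copies

111111000000111000000000


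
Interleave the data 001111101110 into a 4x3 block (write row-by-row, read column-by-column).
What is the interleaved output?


Matrix:
  001
  111
  101
  110
Read columns: 011101011110

011101011110


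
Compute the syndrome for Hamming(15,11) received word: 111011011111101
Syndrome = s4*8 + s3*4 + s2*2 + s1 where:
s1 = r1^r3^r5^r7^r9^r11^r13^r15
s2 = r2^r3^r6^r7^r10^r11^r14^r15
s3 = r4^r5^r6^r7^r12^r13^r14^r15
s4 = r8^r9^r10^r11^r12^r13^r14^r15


s1=1, s2=0, s3=1, s4=1

Syndrome = 13 (error at position 13)


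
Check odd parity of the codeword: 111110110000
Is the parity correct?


Number of 1s: 7

Yes, parity is correct (7 ones)


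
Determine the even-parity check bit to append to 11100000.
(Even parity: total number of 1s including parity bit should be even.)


Number of 1s in data: 3
Parity bit: 1

1


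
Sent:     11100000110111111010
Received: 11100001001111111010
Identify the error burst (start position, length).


XOR: 00000001111000000000

Burst at position 7, length 4


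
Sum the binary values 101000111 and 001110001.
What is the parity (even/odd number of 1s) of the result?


101000111 = 327
001110001 = 113
Sum = 440 = 110111000
1s count = 5

odd parity (5 ones in 110111000)


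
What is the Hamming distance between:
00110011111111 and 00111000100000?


XOR: 00001011011111
Count of 1s: 8

8


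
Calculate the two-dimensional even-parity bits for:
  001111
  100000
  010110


Row parities: 011
Column parities: 111001

Row P: 011, Col P: 111001, Corner: 0


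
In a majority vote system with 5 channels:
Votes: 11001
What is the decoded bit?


Ones: 3 out of 5
Threshold: 3

1 (3/5 voted 1)


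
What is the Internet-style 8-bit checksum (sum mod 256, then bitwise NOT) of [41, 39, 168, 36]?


Sum = 284 mod 256 = 28
Complement = 227

227


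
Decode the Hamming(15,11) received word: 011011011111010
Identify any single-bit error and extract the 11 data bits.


Syndrome = 0: no error detected

Data: 11101111010 (no errors)


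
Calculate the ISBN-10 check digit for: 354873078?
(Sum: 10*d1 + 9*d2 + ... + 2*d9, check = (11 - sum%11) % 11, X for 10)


Weighted sum: 257
257 mod 11 = 4

Check digit: 7


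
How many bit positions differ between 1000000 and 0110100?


XOR: 1110100
Count of 1s: 4

4


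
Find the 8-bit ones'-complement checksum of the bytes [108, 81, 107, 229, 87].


Sum = 612 mod 256 = 100
Complement = 155

155


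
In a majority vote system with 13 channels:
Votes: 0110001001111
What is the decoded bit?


Ones: 7 out of 13
Threshold: 7

1 (7/13 voted 1)


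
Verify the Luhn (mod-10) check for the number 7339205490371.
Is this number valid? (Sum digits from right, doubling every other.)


Luhn sum = 58
58 mod 10 = 8

Invalid (Luhn sum mod 10 = 8)


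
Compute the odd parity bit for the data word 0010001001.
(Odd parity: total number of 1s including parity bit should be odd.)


Number of 1s in data: 3
Parity bit: 0

0


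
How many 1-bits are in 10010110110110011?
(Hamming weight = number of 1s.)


Counting 1s in 10010110110110011

10


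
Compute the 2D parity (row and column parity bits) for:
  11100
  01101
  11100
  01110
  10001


Row parities: 11110
Column parities: 10010

Row P: 11110, Col P: 10010, Corner: 0


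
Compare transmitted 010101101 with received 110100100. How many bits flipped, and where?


XOR: 100001001

3 error(s) at position(s): 0, 5, 8


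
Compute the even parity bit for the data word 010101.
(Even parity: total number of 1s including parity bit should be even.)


Number of 1s in data: 3
Parity bit: 1

1


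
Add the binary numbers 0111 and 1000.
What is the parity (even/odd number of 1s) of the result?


0111 = 7
1000 = 8
Sum = 15 = 1111
1s count = 4

even parity (4 ones in 1111)


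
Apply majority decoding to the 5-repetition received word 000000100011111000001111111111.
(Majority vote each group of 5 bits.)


Groups: 00000, 01000, 11111, 00000, 11111, 11111
Majority votes: 001011

001011


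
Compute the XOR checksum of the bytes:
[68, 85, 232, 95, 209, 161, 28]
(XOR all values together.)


XOR chain: 68 ^ 85 ^ 232 ^ 95 ^ 209 ^ 161 ^ 28 = 202

202


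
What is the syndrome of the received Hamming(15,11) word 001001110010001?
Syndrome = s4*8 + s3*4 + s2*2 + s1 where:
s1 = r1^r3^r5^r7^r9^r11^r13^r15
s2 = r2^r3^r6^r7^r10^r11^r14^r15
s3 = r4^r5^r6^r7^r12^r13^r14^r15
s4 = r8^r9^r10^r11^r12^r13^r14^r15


s1=0, s2=1, s3=1, s4=1

Syndrome = 14 (error at position 14)


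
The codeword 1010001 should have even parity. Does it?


Number of 1s: 3

No, parity error (3 ones)


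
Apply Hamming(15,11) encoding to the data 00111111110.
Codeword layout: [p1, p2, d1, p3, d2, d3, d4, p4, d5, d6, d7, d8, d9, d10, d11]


Parity bits: p1=0, p2=1, p3=1, p4=0

010101101111110


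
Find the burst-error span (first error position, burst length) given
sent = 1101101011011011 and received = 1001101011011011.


XOR: 0100000000000000

Burst at position 1, length 1


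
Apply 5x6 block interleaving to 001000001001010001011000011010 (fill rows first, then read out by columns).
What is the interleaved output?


Matrix:
  001000
  001001
  010001
  011000
  011010
Read columns: 000000011111011000000000101100

000000011111011000000000101100


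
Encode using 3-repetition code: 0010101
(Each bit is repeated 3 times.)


Each bit -> 3 copies

000000111000111000111


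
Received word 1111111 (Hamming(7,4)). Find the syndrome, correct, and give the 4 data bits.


Syndrome = 0: no error detected

Data: 1111 (no errors)


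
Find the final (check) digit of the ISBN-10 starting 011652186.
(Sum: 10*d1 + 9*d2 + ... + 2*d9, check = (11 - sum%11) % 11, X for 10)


Weighted sum: 139
139 mod 11 = 7

Check digit: 4


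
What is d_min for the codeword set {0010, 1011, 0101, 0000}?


Comparing all pairs, minimum distance: 1
Can detect 0 errors, correct 0 errors

1


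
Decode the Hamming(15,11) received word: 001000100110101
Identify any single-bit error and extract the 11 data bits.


Syndrome = 7: error at position 7

Data: 10000110101 (corrected bit 7)


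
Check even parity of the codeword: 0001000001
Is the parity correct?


Number of 1s: 2

Yes, parity is correct (2 ones)


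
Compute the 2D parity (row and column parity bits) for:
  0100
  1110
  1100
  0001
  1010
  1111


Row parities: 110100
Column parities: 0010

Row P: 110100, Col P: 0010, Corner: 1


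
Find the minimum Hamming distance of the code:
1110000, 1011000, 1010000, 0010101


Comparing all pairs, minimum distance: 1
Can detect 0 errors, correct 0 errors

1


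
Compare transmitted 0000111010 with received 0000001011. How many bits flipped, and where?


XOR: 0000110001

3 error(s) at position(s): 4, 5, 9


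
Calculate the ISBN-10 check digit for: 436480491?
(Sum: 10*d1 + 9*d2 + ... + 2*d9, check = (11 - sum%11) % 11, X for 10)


Weighted sum: 236
236 mod 11 = 5

Check digit: 6


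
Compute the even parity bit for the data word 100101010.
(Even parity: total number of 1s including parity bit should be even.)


Number of 1s in data: 4
Parity bit: 0

0


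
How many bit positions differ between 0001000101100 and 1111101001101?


XOR: 1110101100001
Count of 1s: 7

7


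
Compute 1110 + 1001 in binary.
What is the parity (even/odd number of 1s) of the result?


1110 = 14
1001 = 9
Sum = 23 = 10111
1s count = 4

even parity (4 ones in 10111)


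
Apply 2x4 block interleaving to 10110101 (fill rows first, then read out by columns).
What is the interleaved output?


Matrix:
  1011
  0101
Read columns: 10011011

10011011


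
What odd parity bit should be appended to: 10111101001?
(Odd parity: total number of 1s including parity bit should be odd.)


Number of 1s in data: 7
Parity bit: 0

0


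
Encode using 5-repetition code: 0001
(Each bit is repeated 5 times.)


Each bit -> 5 copies

00000000000000011111


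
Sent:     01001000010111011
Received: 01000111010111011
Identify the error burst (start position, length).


XOR: 00001111000000000

Burst at position 4, length 4


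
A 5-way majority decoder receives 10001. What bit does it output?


Ones: 2 out of 5
Threshold: 3

0 (2/5 voted 1)


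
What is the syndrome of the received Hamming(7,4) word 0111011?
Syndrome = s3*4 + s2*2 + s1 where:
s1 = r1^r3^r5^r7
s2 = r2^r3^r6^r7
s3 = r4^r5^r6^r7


s1=0, s2=0, s3=1

Syndrome = 4 (error at position 4)


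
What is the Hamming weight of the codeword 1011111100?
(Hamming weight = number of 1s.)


Counting 1s in 1011111100

7


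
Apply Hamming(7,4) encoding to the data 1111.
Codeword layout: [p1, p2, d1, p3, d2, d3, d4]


Parity bits: p1=1, p2=1, p3=1

1111111


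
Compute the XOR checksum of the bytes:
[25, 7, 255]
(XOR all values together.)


XOR chain: 25 ^ 7 ^ 255 = 225

225


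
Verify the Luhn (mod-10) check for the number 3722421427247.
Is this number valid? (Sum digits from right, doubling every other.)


Luhn sum = 55
55 mod 10 = 5

Invalid (Luhn sum mod 10 = 5)


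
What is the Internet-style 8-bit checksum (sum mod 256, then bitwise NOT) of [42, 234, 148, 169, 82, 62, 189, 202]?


Sum = 1128 mod 256 = 104
Complement = 151

151


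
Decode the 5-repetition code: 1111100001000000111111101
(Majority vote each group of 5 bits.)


Groups: 11111, 00001, 00000, 01111, 11101
Majority votes: 10011

10011


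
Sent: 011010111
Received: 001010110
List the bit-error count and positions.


XOR: 010000001

2 error(s) at position(s): 1, 8


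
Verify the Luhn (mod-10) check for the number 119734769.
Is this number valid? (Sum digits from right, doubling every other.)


Luhn sum = 47
47 mod 10 = 7

Invalid (Luhn sum mod 10 = 7)


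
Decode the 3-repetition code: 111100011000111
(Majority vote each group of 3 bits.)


Groups: 111, 100, 011, 000, 111
Majority votes: 10101

10101


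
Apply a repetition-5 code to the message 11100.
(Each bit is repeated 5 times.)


Each bit -> 5 copies

1111111111111110000000000


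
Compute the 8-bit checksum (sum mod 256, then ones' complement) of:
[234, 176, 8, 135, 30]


Sum = 583 mod 256 = 71
Complement = 184

184


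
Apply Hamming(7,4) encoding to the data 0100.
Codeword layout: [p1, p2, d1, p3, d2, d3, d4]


Parity bits: p1=1, p2=0, p3=1

1001100


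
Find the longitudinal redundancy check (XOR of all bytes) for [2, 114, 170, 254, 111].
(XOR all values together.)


XOR chain: 2 ^ 114 ^ 170 ^ 254 ^ 111 = 75

75


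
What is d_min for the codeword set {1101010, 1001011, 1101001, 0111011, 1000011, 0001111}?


Comparing all pairs, minimum distance: 1
Can detect 0 errors, correct 0 errors

1


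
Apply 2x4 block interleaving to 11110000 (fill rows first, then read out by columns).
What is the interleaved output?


Matrix:
  1111
  0000
Read columns: 10101010

10101010


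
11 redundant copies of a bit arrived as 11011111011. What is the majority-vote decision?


Ones: 9 out of 11
Threshold: 6

1 (9/11 voted 1)


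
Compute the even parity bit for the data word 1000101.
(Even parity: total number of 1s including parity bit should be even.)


Number of 1s in data: 3
Parity bit: 1

1


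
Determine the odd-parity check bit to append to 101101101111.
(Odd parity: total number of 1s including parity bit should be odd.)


Number of 1s in data: 9
Parity bit: 0

0


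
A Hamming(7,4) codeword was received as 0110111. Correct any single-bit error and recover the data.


Syndrome = 5: error at position 5

Data: 1011 (corrected bit 5)


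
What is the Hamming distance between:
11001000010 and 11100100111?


XOR: 00101100101
Count of 1s: 5

5


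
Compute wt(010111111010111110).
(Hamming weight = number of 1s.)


Counting 1s in 010111111010111110

13


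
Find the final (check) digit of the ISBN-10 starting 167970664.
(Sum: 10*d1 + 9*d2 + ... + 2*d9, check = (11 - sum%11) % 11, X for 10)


Weighted sum: 275
275 mod 11 = 0

Check digit: 0


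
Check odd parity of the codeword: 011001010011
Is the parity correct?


Number of 1s: 6

No, parity error (6 ones)


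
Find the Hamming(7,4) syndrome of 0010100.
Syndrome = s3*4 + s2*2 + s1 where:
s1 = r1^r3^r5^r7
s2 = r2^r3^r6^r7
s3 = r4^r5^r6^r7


s1=0, s2=1, s3=1

Syndrome = 6 (error at position 6)


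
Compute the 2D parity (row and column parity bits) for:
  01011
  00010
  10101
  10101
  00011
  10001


Row parities: 111100
Column parities: 11011

Row P: 111100, Col P: 11011, Corner: 0


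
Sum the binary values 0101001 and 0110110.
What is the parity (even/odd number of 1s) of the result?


0101001 = 41
0110110 = 54
Sum = 95 = 1011111
1s count = 6

even parity (6 ones in 1011111)


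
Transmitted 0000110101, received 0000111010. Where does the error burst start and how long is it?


XOR: 0000001111

Burst at position 6, length 4


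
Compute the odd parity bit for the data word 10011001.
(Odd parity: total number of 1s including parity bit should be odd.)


Number of 1s in data: 4
Parity bit: 1

1


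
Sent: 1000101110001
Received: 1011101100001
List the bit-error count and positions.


XOR: 0011000010000

3 error(s) at position(s): 2, 3, 8


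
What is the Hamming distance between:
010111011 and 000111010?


XOR: 010000001
Count of 1s: 2

2
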